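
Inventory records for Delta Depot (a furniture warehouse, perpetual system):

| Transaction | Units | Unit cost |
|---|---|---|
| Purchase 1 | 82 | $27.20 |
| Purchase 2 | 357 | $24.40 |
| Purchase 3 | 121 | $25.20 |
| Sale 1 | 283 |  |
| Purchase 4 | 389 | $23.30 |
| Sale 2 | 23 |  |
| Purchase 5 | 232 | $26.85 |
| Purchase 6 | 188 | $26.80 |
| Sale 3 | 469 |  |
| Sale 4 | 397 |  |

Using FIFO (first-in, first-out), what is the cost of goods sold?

COGS = $29,041.65

Sale 1 (283) [FIFO — oldest first]: 82 @ $27.20 + 201 @ $24.40 = $7,134.80
Sale 2 (23) [FIFO — oldest first]: 23 @ $24.40 = $561.20
Sale 3 (469) [FIFO — oldest first]: 133 @ $24.40 + 121 @ $25.20 + 215 @ $23.30 = $11,303.90
Sale 4 (397) [FIFO — oldest first]: 174 @ $23.30 + 223 @ $26.85 = $10,041.75
Total COGS = $7,134.80 + $561.20 + $11,303.90 + $10,041.75 = $29,041.65
Ending inventory: 9 @ $26.85 + 188 @ $26.80 = $5,280.05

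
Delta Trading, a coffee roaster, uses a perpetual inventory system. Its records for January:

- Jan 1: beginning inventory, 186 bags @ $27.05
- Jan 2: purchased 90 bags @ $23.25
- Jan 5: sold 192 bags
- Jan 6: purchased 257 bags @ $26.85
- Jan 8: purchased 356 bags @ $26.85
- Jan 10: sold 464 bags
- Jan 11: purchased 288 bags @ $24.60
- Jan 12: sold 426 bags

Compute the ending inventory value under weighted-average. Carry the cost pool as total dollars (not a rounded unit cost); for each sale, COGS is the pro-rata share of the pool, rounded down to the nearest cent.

After Jan 1: 186 on hand, pool $5,031.30 (≈ $27.0500 each)
After Jan 2: 276 on hand, pool $7,123.80 (≈ $25.8109 each)
Jan 5, sell 192: 192/276 × $7,123.80 → $4,955.68
After Jan 6: 341 on hand, pool $9,068.57 (≈ $26.5940 each)
After Jan 8: 697 on hand, pool $18,627.17 (≈ $26.7248 each)
Jan 10, sell 464: 464/697 × $18,627.17 → $12,400.29
After Jan 11: 521 on hand, pool $13,311.68 (≈ $25.5502 each)
Jan 12, sell 426: 426/521 × $13,311.68 → $10,884.40
Total COGS = $4,955.68 + $12,400.29 + $10,884.40 = $28,240.37
Ending inventory (cost pool remaining) = $2,427.28

Ending inventory = $2,427.28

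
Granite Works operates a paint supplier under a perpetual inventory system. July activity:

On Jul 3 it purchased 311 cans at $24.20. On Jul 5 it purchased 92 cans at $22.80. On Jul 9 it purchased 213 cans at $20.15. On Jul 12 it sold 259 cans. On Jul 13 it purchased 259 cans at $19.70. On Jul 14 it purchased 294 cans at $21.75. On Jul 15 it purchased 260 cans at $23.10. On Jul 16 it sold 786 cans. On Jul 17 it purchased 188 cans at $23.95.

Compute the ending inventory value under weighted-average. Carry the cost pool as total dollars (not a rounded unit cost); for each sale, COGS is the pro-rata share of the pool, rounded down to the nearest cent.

After Jul 3: 311 on hand, pool $7,526.20 (≈ $24.2000 each)
After Jul 5: 403 on hand, pool $9,623.80 (≈ $23.8804 each)
After Jul 9: 616 on hand, pool $13,915.75 (≈ $22.5905 each)
Jul 12, sell 259: 259/616 × $13,915.75 → $5,850.94
After Jul 13: 616 on hand, pool $13,167.11 (≈ $21.3752 each)
After Jul 14: 910 on hand, pool $19,561.61 (≈ $21.4963 each)
After Jul 15: 1170 on hand, pool $25,567.61 (≈ $21.8527 each)
Jul 16, sell 786: 786/1170 × $25,567.61 → $17,176.18
After Jul 17: 572 on hand, pool $12,894.03 (≈ $22.5420 each)
Total COGS = $5,850.94 + $17,176.18 = $23,027.12
Ending inventory (cost pool remaining) = $12,894.03

Ending inventory = $12,894.03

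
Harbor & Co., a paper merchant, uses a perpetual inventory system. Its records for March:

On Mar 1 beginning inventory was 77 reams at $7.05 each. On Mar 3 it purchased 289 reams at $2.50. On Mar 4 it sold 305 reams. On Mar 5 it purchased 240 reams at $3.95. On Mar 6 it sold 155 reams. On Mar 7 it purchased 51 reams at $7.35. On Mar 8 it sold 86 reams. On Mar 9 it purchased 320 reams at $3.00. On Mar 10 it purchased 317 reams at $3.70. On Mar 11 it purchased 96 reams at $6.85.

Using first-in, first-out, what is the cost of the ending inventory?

Ending inventory = $3,402.35

Mar 4, 305 sold [FIFO — oldest first]: 77 @ $7.05 + 228 @ $2.50 = $1,112.85
Mar 6, 155 sold [FIFO — oldest first]: 61 @ $2.50 + 94 @ $3.95 = $523.80
Mar 8, 86 sold [FIFO — oldest first]: 86 @ $3.95 = $339.70
Total COGS = $1,112.85 + $523.80 + $339.70 = $1,976.35
Ending inventory: 60 @ $3.95 + 51 @ $7.35 + 320 @ $3.00 + 317 @ $3.70 + 96 @ $6.85 = $3,402.35
Check: goods available $5,378.70 = COGS $1,976.35 + ending $3,402.35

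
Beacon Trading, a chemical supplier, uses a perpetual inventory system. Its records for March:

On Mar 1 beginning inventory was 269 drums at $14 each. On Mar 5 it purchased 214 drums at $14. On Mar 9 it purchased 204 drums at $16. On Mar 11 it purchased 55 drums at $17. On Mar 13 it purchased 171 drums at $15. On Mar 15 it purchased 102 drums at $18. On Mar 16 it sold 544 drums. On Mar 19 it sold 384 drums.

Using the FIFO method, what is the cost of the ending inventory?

Mar 16, 544 sold [FIFO — oldest first]: 269 @ $14 + 214 @ $14 + 61 @ $16 = $7,738
Mar 19, 384 sold [FIFO — oldest first]: 143 @ $16 + 55 @ $17 + 171 @ $15 + 15 @ $18 = $6,058
Total COGS = $7,738 + $6,058 = $13,796
Ending inventory: 87 @ $18 = $1,566

Ending inventory = $1,566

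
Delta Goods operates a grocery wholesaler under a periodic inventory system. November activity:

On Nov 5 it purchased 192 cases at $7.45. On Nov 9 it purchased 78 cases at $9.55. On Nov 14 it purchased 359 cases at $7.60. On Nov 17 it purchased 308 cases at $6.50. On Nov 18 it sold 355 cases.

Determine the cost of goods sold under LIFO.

Nov 18, 355 sold [LIFO — newest first]: 308 @ $6.50 + 47 @ $7.60 = $2,359.20
Ending inventory: 192 @ $7.45 + 78 @ $9.55 + 312 @ $7.60 = $4,546.50
Check: goods available $6,905.70 = COGS $2,359.20 + ending $4,546.50

COGS = $2,359.20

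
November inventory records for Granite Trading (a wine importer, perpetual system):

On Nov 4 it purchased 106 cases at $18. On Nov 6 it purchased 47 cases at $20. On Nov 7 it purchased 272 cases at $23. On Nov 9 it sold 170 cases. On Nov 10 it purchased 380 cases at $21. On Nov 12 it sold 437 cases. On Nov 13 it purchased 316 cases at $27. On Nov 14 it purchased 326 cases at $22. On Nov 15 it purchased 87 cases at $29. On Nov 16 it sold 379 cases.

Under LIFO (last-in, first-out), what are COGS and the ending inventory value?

Nov 9, 170 sold [LIFO — newest first]: 170 @ $23 = $3,910
Nov 12, 437 sold [LIFO — newest first]: 380 @ $21 + 57 @ $23 = $9,291
Nov 16, 379 sold [LIFO — newest first]: 87 @ $29 + 292 @ $22 = $8,947
Total COGS = $3,910 + $9,291 + $8,947 = $22,148
Ending inventory: 106 @ $18 + 47 @ $20 + 45 @ $23 + 316 @ $27 + 34 @ $22 = $13,163

COGS = $22,148; ending inventory = $13,163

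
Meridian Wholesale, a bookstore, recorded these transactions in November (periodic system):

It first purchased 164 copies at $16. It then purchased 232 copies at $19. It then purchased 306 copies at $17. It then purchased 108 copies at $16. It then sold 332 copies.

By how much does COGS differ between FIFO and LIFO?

FIFO COGS: 164 @ $16 + 168 @ $19 = $5,816
LIFO COGS: 108 @ $16 + 224 @ $17 = $5,536
Difference = |$5,816 − $5,536| = $280

$280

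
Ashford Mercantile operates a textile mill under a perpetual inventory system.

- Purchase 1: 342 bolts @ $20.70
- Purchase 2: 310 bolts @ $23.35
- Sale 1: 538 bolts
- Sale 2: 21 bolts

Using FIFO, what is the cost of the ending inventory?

Ending inventory = $2,171.55

Sale 1 (538) [FIFO — oldest first]: 342 @ $20.70 + 196 @ $23.35 = $11,656.00
Sale 2 (21) [FIFO — oldest first]: 21 @ $23.35 = $490.35
Total COGS = $11,656.00 + $490.35 = $12,146.35
Ending inventory: 93 @ $23.35 = $2,171.55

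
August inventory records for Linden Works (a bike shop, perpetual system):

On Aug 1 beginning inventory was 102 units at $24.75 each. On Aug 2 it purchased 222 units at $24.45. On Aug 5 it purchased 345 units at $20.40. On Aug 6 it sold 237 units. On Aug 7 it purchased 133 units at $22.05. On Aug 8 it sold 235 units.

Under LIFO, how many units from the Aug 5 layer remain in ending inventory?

Aug 6, 237 sold [LIFO — newest first]: 237 @ $20.40 = $4,834.80
Aug 8, 235 sold [LIFO — newest first]: 133 @ $22.05 + 102 @ $20.40 = $5,013.45
Total COGS = $4,834.80 + $5,013.45 = $9,848.25
Ending inventory: 102 @ $24.75 + 222 @ $24.45 + 6 @ $20.40 = $8,074.80

6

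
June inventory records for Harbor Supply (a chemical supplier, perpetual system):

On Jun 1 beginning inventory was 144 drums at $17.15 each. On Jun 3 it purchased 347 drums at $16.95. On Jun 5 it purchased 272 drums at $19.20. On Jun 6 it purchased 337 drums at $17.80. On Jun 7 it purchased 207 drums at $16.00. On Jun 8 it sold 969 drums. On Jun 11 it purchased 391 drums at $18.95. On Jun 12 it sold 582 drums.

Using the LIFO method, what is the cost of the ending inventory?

Jun 8, 969 sold [LIFO — newest first]: 207 @ $16.00 + 337 @ $17.80 + 272 @ $19.20 + 153 @ $16.95 = $17,126.35
Jun 12, 582 sold [LIFO — newest first]: 391 @ $18.95 + 191 @ $16.95 = $10,646.90
Total COGS = $17,126.35 + $10,646.90 = $27,773.25
Ending inventory: 144 @ $17.15 + 3 @ $16.95 = $2,520.45

Ending inventory = $2,520.45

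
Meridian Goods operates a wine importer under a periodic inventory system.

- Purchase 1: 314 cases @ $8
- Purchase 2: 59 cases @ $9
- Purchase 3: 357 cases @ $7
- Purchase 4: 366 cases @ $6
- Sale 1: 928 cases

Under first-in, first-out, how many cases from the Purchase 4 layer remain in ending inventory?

168

Sale 1 (928) [FIFO — oldest first]: 314 @ $8 + 59 @ $9 + 357 @ $7 + 198 @ $6 = $6,730
Ending inventory: 168 @ $6 = $1,008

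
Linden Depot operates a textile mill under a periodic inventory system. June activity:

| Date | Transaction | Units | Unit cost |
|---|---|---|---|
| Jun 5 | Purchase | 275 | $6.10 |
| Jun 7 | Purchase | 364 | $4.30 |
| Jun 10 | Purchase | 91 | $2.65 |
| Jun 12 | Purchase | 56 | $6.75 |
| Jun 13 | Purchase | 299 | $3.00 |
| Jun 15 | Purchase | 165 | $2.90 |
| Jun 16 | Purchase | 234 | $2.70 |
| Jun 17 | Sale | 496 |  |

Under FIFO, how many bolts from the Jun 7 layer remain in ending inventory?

143

Jun 17, 496 sold [FIFO — oldest first]: 275 @ $6.10 + 221 @ $4.30 = $2,627.80
Ending inventory: 143 @ $4.30 + 91 @ $2.65 + 56 @ $6.75 + 299 @ $3.00 + 165 @ $2.90 + 234 @ $2.70 = $3,241.35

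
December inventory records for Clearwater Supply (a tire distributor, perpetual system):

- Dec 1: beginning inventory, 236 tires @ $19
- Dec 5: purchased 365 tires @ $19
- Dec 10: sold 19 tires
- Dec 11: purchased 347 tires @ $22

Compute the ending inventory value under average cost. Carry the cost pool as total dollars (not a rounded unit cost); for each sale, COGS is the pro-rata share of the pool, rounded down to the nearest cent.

After Dec 1: 236 on hand, pool $4,484.00 (≈ $19.0000 each)
After Dec 5: 601 on hand, pool $11,419.00 (≈ $19.0000 each)
Dec 10, sell 19: 19/601 × $11,419.00 → $361.00
After Dec 11: 929 on hand, pool $18,692.00 (≈ $20.1206 each)
Ending inventory (cost pool remaining) = $18,692.00

Ending inventory = $18,692.00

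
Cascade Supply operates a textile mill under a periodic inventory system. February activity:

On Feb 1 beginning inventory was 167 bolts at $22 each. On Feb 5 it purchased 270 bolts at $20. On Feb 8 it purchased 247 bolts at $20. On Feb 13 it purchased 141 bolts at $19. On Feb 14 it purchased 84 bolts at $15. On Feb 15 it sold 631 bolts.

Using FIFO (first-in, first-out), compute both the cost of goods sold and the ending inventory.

COGS = $12,954; ending inventory = $4,999

Feb 15, 631 sold [FIFO — oldest first]: 167 @ $22 + 270 @ $20 + 194 @ $20 = $12,954
Ending inventory: 53 @ $20 + 141 @ $19 + 84 @ $15 = $4,999
Check: goods available $17,953 = COGS $12,954 + ending $4,999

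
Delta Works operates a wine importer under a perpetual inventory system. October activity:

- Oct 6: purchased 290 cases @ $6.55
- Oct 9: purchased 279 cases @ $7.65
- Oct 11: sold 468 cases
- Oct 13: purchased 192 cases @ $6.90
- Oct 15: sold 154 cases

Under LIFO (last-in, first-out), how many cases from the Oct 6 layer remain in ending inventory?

101

Oct 11, 468 sold [LIFO — newest first]: 279 @ $7.65 + 189 @ $6.55 = $3,372.30
Oct 15, 154 sold [LIFO — newest first]: 154 @ $6.90 = $1,062.60
Total COGS = $3,372.30 + $1,062.60 = $4,434.90
Ending inventory: 101 @ $6.55 + 38 @ $6.90 = $923.75
Check: goods available $5,358.65 = COGS $4,434.90 + ending $923.75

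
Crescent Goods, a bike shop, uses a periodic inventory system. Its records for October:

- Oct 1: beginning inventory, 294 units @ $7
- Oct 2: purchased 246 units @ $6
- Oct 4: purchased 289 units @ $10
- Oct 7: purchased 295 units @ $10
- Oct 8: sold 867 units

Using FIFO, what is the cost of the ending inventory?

Oct 8, 867 sold [FIFO — oldest first]: 294 @ $7 + 246 @ $6 + 289 @ $10 + 38 @ $10 = $6,804
Ending inventory: 257 @ $10 = $2,570

Ending inventory = $2,570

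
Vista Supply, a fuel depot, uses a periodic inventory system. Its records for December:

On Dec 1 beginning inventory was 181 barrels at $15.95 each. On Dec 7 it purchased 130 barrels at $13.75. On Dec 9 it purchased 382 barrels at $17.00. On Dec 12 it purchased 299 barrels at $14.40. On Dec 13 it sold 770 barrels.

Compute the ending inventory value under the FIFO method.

Ending inventory = $3,196.80

Dec 13, 770 sold [FIFO — oldest first]: 181 @ $15.95 + 130 @ $13.75 + 382 @ $17.00 + 77 @ $14.40 = $12,277.25
Ending inventory: 222 @ $14.40 = $3,196.80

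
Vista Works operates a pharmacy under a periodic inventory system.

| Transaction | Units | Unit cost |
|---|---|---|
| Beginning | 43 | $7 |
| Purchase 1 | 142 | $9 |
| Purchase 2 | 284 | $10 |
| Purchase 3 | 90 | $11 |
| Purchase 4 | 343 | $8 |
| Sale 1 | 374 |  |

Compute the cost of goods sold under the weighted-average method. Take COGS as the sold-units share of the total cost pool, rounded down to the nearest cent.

COGS = $3,380.51

Sale 1, sell 374: 374/902 × $8,153.00 → $3,380.51
Ending inventory (cost pool remaining) = $4,772.49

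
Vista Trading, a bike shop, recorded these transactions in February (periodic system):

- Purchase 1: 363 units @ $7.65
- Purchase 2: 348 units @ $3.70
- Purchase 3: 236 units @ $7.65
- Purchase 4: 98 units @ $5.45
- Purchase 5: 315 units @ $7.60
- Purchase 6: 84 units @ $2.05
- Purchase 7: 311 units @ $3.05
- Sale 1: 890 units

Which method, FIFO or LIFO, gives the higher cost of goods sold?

FIFO COGS: 363 @ $7.65 + 348 @ $3.70 + 179 @ $7.65 = $5,433.90
LIFO COGS: 311 @ $3.05 + 84 @ $2.05 + 315 @ $7.60 + 98 @ $5.45 + 82 @ $7.65 = $4,676.15

FIFO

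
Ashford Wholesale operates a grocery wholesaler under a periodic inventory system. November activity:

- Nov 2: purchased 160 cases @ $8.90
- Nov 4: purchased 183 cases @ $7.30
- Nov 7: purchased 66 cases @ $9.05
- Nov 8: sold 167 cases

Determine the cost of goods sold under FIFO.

Nov 8, 167 sold [FIFO — oldest first]: 160 @ $8.90 + 7 @ $7.30 = $1,475.10
Ending inventory: 176 @ $7.30 + 66 @ $9.05 = $1,882.10

COGS = $1,475.10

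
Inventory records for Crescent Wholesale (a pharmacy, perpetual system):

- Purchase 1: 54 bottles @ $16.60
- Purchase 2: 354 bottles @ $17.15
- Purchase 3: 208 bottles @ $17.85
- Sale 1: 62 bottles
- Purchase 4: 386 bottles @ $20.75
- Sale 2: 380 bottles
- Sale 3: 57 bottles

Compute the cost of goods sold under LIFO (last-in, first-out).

COGS = $10,026.55

Sale 1 (62) [LIFO — newest first]: 62 @ $17.85 = $1,106.70
Sale 2 (380) [LIFO — newest first]: 380 @ $20.75 = $7,885.00
Sale 3 (57) [LIFO — newest first]: 6 @ $20.75 + 51 @ $17.85 = $1,034.85
Total COGS = $1,106.70 + $7,885.00 + $1,034.85 = $10,026.55
Ending inventory: 54 @ $16.60 + 354 @ $17.15 + 95 @ $17.85 = $8,663.25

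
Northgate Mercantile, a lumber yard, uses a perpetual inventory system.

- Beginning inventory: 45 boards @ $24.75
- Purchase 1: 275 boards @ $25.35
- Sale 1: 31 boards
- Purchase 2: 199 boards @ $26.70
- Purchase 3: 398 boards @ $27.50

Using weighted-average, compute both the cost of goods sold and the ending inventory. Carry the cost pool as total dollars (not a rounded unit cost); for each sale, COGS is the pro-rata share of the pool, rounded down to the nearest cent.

COGS = $783.23; ending inventory = $23,560.07

After Beginning: 45 on hand, pool $1,113.75 (≈ $24.7500 each)
After Purchase 1: 320 on hand, pool $8,085.00 (≈ $25.2656 each)
Sale 1, sell 31: 31/320 × $8,085.00 → $783.23
After Purchase 2: 488 on hand, pool $12,615.07 (≈ $25.8506 each)
After Purchase 3: 886 on hand, pool $23,560.07 (≈ $26.5915 each)
Ending inventory (cost pool remaining) = $23,560.07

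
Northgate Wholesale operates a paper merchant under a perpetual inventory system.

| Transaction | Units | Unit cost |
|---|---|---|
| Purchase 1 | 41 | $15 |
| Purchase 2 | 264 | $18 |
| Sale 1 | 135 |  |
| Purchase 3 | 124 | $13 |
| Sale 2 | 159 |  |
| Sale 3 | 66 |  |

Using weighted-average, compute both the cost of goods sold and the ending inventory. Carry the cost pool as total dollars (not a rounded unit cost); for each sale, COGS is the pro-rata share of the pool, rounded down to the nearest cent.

After Purchase 1: 41 on hand, pool $615.00 (≈ $15.0000 each)
After Purchase 2: 305 on hand, pool $5,367.00 (≈ $17.5967 each)
Sale 1, sell 135: 135/305 × $5,367.00 → $2,375.55
After Purchase 3: 294 on hand, pool $4,603.45 (≈ $15.6580 each)
Sale 2, sell 159: 159/294 × $4,603.45 → $2,489.62
Sale 3, sell 66: 66/135 × $2,113.83 → $1,033.42
Total COGS = $2,375.55 + $2,489.62 + $1,033.42 = $5,898.59
Ending inventory (cost pool remaining) = $1,080.41
Check: goods available $6,979.00 = COGS $5,898.59 + ending $1,080.41

COGS = $5,898.59; ending inventory = $1,080.41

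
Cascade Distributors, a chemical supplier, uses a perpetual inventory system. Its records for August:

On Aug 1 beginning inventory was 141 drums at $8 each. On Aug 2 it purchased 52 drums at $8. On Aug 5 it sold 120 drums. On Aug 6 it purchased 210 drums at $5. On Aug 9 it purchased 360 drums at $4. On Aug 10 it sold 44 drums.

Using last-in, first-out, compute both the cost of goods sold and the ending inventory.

Aug 5, 120 sold [LIFO — newest first]: 52 @ $8 + 68 @ $8 = $960
Aug 10, 44 sold [LIFO — newest first]: 44 @ $4 = $176
Total COGS = $960 + $176 = $1,136
Ending inventory: 73 @ $8 + 210 @ $5 + 316 @ $4 = $2,898
Check: goods available $4,034 = COGS $1,136 + ending $2,898

COGS = $1,136; ending inventory = $2,898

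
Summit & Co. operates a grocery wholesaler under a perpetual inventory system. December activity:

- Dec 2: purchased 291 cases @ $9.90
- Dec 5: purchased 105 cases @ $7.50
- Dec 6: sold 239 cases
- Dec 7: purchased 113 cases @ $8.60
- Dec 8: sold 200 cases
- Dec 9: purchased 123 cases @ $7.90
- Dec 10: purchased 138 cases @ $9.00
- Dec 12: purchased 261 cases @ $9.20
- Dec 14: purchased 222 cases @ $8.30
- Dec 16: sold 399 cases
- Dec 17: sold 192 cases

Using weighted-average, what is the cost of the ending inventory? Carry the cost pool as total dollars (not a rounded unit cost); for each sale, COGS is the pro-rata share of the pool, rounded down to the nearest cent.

After Dec 2: 291 on hand, pool $2,880.90 (≈ $9.9000 each)
After Dec 5: 396 on hand, pool $3,668.40 (≈ $9.2636 each)
Dec 6, sell 239: 239/396 × $3,668.40 → $2,214.00
After Dec 7: 270 on hand, pool $2,426.20 (≈ $8.9859 each)
Dec 8, sell 200: 200/270 × $2,426.20 → $1,797.18
After Dec 9: 193 on hand, pool $1,600.72 (≈ $8.2939 each)
After Dec 10: 331 on hand, pool $2,842.72 (≈ $8.5883 each)
After Dec 12: 592 on hand, pool $5,243.92 (≈ $8.8580 each)
After Dec 14: 814 on hand, pool $7,086.52 (≈ $8.7058 each)
Dec 16, sell 399: 399/814 × $7,086.52 → $3,473.61
Dec 17, sell 192: 192/415 × $3,612.91 → $1,671.51
Total COGS = $2,214.00 + $1,797.18 + $3,473.61 + $1,671.51 = $9,156.30
Ending inventory (cost pool remaining) = $1,941.40
Check: goods available $11,097.70 = COGS $9,156.30 + ending $1,941.40

Ending inventory = $1,941.40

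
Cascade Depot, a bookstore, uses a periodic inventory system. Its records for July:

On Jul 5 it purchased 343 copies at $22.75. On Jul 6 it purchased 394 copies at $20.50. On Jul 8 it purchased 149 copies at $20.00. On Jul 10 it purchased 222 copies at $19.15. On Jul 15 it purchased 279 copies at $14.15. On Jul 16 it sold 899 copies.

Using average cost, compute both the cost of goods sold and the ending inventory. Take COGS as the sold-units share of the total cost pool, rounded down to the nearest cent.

COGS = $17,538.86; ending inventory = $9,520.54

Jul 16, sell 899: 899/1387 × $27,059.40 → $17,538.86
Ending inventory (cost pool remaining) = $9,520.54
Check: goods available $27,059.40 = COGS $17,538.86 + ending $9,520.54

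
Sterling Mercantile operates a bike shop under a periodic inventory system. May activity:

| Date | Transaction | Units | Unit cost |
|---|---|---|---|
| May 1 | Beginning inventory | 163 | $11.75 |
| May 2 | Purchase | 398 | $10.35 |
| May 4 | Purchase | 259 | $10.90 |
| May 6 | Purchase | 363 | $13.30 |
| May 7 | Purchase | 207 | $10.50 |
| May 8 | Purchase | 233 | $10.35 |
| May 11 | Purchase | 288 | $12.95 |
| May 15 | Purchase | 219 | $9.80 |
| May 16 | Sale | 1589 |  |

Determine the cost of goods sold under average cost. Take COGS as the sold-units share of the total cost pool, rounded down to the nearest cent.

COGS = $18,013.44

May 16, sell 1589: 1589/2130 × $24,146.40 → $18,013.44
Ending inventory (cost pool remaining) = $6,132.96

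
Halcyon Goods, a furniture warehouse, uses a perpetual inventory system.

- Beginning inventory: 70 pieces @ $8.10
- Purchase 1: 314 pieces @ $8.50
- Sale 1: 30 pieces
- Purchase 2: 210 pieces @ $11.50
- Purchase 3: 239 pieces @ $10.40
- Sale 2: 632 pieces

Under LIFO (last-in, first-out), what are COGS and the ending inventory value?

COGS = $6,711.10; ending inventory = $1,425.50

Sale 1 (30) [LIFO — newest first]: 30 @ $8.50 = $255.00
Sale 2 (632) [LIFO — newest first]: 239 @ $10.40 + 210 @ $11.50 + 183 @ $8.50 = $6,456.10
Total COGS = $255.00 + $6,456.10 = $6,711.10
Ending inventory: 70 @ $8.10 + 101 @ $8.50 = $1,425.50
Check: goods available $8,136.60 = COGS $6,711.10 + ending $1,425.50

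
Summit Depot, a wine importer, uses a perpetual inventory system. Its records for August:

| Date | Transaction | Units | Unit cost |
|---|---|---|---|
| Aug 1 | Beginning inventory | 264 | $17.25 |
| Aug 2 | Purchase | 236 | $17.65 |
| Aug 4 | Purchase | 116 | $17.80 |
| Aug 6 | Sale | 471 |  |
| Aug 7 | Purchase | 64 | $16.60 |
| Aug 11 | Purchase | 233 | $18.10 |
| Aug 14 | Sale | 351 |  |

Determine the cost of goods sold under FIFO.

Aug 6, 471 sold [FIFO — oldest first]: 264 @ $17.25 + 207 @ $17.65 = $8,207.55
Aug 14, 351 sold [FIFO — oldest first]: 29 @ $17.65 + 116 @ $17.80 + 64 @ $16.60 + 142 @ $18.10 = $6,209.25
Total COGS = $8,207.55 + $6,209.25 = $14,416.80
Ending inventory: 91 @ $18.10 = $1,647.10
Check: goods available $16,063.90 = COGS $14,416.80 + ending $1,647.10

COGS = $14,416.80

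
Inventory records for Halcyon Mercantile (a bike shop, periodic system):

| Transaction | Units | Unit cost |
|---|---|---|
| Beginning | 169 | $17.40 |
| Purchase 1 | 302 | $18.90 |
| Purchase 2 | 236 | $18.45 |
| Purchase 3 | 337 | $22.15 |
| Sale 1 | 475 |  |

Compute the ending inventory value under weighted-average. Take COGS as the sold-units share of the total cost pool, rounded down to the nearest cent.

Sale 1, sell 475: 475/1044 × $20,467.15 → $9,312.16
Ending inventory (cost pool remaining) = $11,154.99

Ending inventory = $11,154.99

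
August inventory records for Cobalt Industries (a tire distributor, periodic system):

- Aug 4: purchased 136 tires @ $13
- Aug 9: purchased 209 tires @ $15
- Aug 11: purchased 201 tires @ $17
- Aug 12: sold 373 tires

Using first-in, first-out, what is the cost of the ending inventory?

Aug 12, 373 sold [FIFO — oldest first]: 136 @ $13 + 209 @ $15 + 28 @ $17 = $5,379
Ending inventory: 173 @ $17 = $2,941
Check: goods available $8,320 = COGS $5,379 + ending $2,941

Ending inventory = $2,941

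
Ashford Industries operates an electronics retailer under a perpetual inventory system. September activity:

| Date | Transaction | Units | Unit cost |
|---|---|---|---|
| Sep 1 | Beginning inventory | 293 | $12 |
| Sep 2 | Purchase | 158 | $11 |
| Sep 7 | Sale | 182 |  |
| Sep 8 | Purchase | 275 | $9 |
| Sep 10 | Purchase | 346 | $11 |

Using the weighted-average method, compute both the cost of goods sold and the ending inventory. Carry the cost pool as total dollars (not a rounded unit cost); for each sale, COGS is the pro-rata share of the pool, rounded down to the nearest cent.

COGS = $2,120.23; ending inventory = $9,414.77

After Sep 1: 293 on hand, pool $3,516.00 (≈ $12.0000 each)
After Sep 2: 451 on hand, pool $5,254.00 (≈ $11.6497 each)
Sep 7, sell 182: 182/451 × $5,254.00 → $2,120.23
After Sep 8: 544 on hand, pool $5,608.77 (≈ $10.3102 each)
After Sep 10: 890 on hand, pool $9,414.77 (≈ $10.5784 each)
Ending inventory (cost pool remaining) = $9,414.77
Check: goods available $11,535.00 = COGS $2,120.23 + ending $9,414.77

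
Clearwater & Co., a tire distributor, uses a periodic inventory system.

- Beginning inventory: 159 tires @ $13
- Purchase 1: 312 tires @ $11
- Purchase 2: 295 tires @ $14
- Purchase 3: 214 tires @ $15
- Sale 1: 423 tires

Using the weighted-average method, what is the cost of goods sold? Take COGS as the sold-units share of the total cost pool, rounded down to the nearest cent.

COGS = $5,541.73

Sale 1, sell 423: 423/980 × $12,839.00 → $5,541.73
Ending inventory (cost pool remaining) = $7,297.27
Check: goods available $12,839.00 = COGS $5,541.73 + ending $7,297.27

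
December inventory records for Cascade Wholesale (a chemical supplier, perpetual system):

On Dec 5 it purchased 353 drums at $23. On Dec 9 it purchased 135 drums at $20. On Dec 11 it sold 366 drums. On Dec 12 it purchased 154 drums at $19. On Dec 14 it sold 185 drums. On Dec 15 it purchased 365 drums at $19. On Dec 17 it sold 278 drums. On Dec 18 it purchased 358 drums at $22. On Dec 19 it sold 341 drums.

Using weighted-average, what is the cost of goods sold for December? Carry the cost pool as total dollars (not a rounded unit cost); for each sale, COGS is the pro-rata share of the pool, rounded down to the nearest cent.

After Dec 5: 353 on hand, pool $8,119.00 (≈ $23.0000 each)
After Dec 9: 488 on hand, pool $10,819.00 (≈ $22.1701 each)
Dec 11, sell 366: 366/488 × $10,819.00 → $8,114.25
After Dec 12: 276 on hand, pool $5,630.75 (≈ $20.4013 each)
Dec 14, sell 185: 185/276 × $5,630.75 → $3,774.23
After Dec 15: 456 on hand, pool $8,791.52 (≈ $19.2796 each)
Dec 17, sell 278: 278/456 × $8,791.52 → $5,359.74
After Dec 18: 536 on hand, pool $11,307.78 (≈ $21.0966 each)
Dec 19, sell 341: 341/536 × $11,307.78 → $7,193.94
Total COGS = $8,114.25 + $3,774.23 + $5,359.74 + $7,193.94 = $24,442.16
Ending inventory (cost pool remaining) = $4,113.84
Check: goods available $28,556.00 = COGS $24,442.16 + ending $4,113.84

COGS = $24,442.16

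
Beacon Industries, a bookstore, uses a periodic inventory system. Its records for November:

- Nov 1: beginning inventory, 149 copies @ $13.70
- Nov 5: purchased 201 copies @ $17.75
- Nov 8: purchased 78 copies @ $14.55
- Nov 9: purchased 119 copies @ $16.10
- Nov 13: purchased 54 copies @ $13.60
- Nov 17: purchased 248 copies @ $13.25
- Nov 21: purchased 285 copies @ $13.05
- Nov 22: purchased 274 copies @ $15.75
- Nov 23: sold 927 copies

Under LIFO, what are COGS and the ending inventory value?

COGS = $13,117.75; ending inventory = $7,597.25

Nov 23, 927 sold [LIFO — newest first]: 274 @ $15.75 + 285 @ $13.05 + 248 @ $13.25 + 54 @ $13.60 + 66 @ $16.10 = $13,117.75
Ending inventory: 149 @ $13.70 + 201 @ $17.75 + 78 @ $14.55 + 53 @ $16.10 = $7,597.25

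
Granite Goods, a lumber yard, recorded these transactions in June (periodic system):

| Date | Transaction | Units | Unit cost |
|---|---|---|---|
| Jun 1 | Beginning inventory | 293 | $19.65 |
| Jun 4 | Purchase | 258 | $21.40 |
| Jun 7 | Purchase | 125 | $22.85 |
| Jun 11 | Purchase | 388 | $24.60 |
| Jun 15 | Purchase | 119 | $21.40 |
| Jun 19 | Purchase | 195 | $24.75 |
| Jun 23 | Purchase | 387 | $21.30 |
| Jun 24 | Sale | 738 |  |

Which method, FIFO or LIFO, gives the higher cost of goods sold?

FIFO COGS: 293 @ $19.65 + 258 @ $21.40 + 125 @ $22.85 + 62 @ $24.60 = $15,660.10
LIFO COGS: 387 @ $21.30 + 195 @ $24.75 + 119 @ $21.40 + 37 @ $24.60 = $16,526.15

LIFO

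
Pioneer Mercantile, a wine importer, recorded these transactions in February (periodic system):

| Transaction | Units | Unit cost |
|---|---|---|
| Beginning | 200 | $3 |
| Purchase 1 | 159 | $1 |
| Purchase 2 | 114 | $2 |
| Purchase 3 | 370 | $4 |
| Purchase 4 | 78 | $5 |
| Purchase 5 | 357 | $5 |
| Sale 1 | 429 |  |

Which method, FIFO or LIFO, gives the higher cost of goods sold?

LIFO

FIFO COGS: 200 @ $3 + 159 @ $1 + 70 @ $2 = $899
LIFO COGS: 357 @ $5 + 72 @ $5 = $2,145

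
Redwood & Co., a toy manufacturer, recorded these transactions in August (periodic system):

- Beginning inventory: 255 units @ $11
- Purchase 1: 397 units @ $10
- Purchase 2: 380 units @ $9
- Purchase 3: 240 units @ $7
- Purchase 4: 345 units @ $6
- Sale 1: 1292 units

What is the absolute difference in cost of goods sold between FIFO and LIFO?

FIFO COGS: 255 @ $11 + 397 @ $10 + 380 @ $9 + 240 @ $7 + 20 @ $6 = $11,995
LIFO COGS: 345 @ $6 + 240 @ $7 + 380 @ $9 + 327 @ $10 = $10,440
Difference = |$11,995 − $10,440| = $1,555

$1,555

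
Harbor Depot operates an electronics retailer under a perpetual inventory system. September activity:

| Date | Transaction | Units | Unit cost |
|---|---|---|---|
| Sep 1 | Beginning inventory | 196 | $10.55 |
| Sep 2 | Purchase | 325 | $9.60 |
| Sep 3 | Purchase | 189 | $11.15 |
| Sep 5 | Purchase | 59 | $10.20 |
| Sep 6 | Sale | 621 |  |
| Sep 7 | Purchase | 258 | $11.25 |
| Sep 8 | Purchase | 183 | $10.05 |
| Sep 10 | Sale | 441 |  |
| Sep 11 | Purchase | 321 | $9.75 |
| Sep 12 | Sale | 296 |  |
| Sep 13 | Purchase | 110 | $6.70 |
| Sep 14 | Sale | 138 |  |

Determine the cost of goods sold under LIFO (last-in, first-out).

COGS = $14,975.60

Sep 6, 621 sold [LIFO — newest first]: 59 @ $10.20 + 189 @ $11.15 + 325 @ $9.60 + 48 @ $10.55 = $6,335.55
Sep 10, 441 sold [LIFO — newest first]: 183 @ $10.05 + 258 @ $11.25 = $4,741.65
Sep 12, 296 sold [LIFO — newest first]: 296 @ $9.75 = $2,886.00
Sep 14, 138 sold [LIFO — newest first]: 110 @ $6.70 + 25 @ $9.75 + 3 @ $10.55 = $1,012.40
Total COGS = $6,335.55 + $4,741.65 + $2,886.00 + $1,012.40 = $14,975.60
Ending inventory: 145 @ $10.55 = $1,529.75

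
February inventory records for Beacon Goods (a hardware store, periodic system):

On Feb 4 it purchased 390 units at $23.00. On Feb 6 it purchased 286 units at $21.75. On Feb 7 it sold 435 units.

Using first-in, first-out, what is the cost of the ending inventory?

Ending inventory = $5,241.75

Feb 7, 435 sold [FIFO — oldest first]: 390 @ $23.00 + 45 @ $21.75 = $9,948.75
Ending inventory: 241 @ $21.75 = $5,241.75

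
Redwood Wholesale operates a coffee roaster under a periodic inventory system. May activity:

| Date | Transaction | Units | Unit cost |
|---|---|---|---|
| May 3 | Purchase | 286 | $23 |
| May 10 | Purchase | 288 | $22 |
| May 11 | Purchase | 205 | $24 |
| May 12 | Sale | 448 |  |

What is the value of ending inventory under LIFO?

Ending inventory = $7,568

May 12, 448 sold [LIFO — newest first]: 205 @ $24 + 243 @ $22 = $10,266
Ending inventory: 286 @ $23 + 45 @ $22 = $7,568
Check: goods available $17,834 = COGS $10,266 + ending $7,568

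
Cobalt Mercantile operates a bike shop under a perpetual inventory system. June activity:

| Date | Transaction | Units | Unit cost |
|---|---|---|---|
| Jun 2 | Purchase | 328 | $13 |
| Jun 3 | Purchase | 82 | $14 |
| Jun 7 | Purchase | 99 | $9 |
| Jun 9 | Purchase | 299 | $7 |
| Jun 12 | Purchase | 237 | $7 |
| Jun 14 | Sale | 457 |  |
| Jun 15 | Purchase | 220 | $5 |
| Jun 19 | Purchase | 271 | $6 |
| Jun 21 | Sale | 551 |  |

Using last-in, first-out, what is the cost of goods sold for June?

Jun 14, 457 sold [LIFO — newest first]: 237 @ $7 + 220 @ $7 = $3,199
Jun 21, 551 sold [LIFO — newest first]: 271 @ $6 + 220 @ $5 + 60 @ $7 = $3,146
Total COGS = $3,199 + $3,146 = $6,345
Ending inventory: 328 @ $13 + 82 @ $14 + 99 @ $9 + 19 @ $7 = $6,436

COGS = $6,345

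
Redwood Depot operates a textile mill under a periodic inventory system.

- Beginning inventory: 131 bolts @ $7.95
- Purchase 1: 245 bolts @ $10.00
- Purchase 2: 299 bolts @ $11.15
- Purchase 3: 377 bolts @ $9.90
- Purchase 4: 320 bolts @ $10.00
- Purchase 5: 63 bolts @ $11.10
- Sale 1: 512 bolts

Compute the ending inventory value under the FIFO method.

Sale 1 (512) [FIFO — oldest first]: 131 @ $7.95 + 245 @ $10.00 + 136 @ $11.15 = $5,007.85
Ending inventory: 163 @ $11.15 + 377 @ $9.90 + 320 @ $10.00 + 63 @ $11.10 = $9,449.05
Check: goods available $14,456.90 = COGS $5,007.85 + ending $9,449.05

Ending inventory = $9,449.05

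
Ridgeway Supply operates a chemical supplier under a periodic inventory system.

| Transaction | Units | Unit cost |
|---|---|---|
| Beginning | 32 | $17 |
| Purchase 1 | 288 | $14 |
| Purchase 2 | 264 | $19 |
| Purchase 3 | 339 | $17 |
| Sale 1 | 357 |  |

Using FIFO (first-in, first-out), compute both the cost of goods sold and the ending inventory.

Sale 1 (357) [FIFO — oldest first]: 32 @ $17 + 288 @ $14 + 37 @ $19 = $5,279
Ending inventory: 227 @ $19 + 339 @ $17 = $10,076

COGS = $5,279; ending inventory = $10,076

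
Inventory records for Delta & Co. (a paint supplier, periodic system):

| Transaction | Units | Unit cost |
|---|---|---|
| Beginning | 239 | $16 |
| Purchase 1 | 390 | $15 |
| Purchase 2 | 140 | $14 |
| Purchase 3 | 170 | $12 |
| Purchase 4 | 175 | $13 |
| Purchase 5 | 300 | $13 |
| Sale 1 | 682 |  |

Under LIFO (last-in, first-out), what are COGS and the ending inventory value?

Sale 1 (682) [LIFO — newest first]: 300 @ $13 + 175 @ $13 + 170 @ $12 + 37 @ $14 = $8,733
Ending inventory: 239 @ $16 + 390 @ $15 + 103 @ $14 = $11,116
Check: goods available $19,849 = COGS $8,733 + ending $11,116

COGS = $8,733; ending inventory = $11,116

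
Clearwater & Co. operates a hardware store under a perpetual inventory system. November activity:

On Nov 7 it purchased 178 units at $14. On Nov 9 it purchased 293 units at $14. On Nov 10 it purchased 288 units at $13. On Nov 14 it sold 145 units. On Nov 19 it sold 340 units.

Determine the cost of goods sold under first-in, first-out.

Nov 14, 145 sold [FIFO — oldest first]: 145 @ $14 = $2,030
Nov 19, 340 sold [FIFO — oldest first]: 33 @ $14 + 293 @ $14 + 14 @ $13 = $4,746
Total COGS = $2,030 + $4,746 = $6,776
Ending inventory: 274 @ $13 = $3,562

COGS = $6,776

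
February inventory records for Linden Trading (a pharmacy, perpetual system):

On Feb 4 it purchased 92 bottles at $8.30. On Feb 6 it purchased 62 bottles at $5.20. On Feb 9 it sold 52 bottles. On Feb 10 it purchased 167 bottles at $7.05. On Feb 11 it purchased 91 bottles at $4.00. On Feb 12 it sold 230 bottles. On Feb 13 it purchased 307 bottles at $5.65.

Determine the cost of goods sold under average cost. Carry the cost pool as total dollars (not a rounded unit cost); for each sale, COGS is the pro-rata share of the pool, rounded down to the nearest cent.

After Feb 4: 92 on hand, pool $763.60 (≈ $8.3000 each)
After Feb 6: 154 on hand, pool $1,086.00 (≈ $7.0519 each)
Feb 9, sell 52: 52/154 × $1,086.00 → $366.70
After Feb 10: 269 on hand, pool $1,896.65 (≈ $7.0507 each)
After Feb 11: 360 on hand, pool $2,260.65 (≈ $6.2796 each)
Feb 12, sell 230: 230/360 × $2,260.65 → $1,444.30
After Feb 13: 437 on hand, pool $2,550.90 (≈ $5.8373 each)
Total COGS = $366.70 + $1,444.30 = $1,811.00
Ending inventory (cost pool remaining) = $2,550.90
Check: goods available $4,361.90 = COGS $1,811.00 + ending $2,550.90

COGS = $1,811.00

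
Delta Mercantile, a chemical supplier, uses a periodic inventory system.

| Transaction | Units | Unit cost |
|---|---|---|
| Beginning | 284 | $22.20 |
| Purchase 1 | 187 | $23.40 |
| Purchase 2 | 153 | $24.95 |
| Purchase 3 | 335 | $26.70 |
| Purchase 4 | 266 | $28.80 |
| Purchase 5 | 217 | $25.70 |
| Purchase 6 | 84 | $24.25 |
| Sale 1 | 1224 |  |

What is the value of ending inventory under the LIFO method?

Sale 1 (1224) [LIFO — newest first]: 84 @ $24.25 + 217 @ $25.70 + 266 @ $28.80 + 335 @ $26.70 + 153 @ $24.95 + 169 @ $23.40 = $31,991.15
Ending inventory: 284 @ $22.20 + 18 @ $23.40 = $6,726.00
Check: goods available $38,717.15 = COGS $31,991.15 + ending $6,726.00

Ending inventory = $6,726.00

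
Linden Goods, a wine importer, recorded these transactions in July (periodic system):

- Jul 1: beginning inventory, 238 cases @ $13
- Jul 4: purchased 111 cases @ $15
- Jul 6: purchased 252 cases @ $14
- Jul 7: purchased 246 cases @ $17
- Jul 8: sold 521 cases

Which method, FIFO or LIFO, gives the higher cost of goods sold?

FIFO COGS: 238 @ $13 + 111 @ $15 + 172 @ $14 = $7,167
LIFO COGS: 246 @ $17 + 252 @ $14 + 23 @ $15 = $8,055

LIFO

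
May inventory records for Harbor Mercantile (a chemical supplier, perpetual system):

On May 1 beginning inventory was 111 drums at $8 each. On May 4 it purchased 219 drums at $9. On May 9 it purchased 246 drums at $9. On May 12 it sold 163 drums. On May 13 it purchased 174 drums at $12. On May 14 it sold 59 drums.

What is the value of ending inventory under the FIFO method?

Ending inventory = $5,274

May 12, 163 sold [FIFO — oldest first]: 111 @ $8 + 52 @ $9 = $1,356
May 14, 59 sold [FIFO — oldest first]: 59 @ $9 = $531
Total COGS = $1,356 + $531 = $1,887
Ending inventory: 108 @ $9 + 246 @ $9 + 174 @ $12 = $5,274
Check: goods available $7,161 = COGS $1,887 + ending $5,274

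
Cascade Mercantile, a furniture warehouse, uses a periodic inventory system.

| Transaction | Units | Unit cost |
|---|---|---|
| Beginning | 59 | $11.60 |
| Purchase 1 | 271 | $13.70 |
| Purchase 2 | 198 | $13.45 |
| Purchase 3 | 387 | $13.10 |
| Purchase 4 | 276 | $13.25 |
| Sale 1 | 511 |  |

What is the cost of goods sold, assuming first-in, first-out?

COGS = $6,831.55

Sale 1 (511) [FIFO — oldest first]: 59 @ $11.60 + 271 @ $13.70 + 181 @ $13.45 = $6,831.55
Ending inventory: 17 @ $13.45 + 387 @ $13.10 + 276 @ $13.25 = $8,955.35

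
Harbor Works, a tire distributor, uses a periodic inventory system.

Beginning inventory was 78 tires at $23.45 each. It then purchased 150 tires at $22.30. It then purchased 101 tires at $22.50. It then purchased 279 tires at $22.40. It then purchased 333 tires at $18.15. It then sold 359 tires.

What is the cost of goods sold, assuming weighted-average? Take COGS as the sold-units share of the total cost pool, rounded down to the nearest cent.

Sale 1, sell 359: 359/941 × $19,740.15 → $7,531.04
Ending inventory (cost pool remaining) = $12,209.11

COGS = $7,531.04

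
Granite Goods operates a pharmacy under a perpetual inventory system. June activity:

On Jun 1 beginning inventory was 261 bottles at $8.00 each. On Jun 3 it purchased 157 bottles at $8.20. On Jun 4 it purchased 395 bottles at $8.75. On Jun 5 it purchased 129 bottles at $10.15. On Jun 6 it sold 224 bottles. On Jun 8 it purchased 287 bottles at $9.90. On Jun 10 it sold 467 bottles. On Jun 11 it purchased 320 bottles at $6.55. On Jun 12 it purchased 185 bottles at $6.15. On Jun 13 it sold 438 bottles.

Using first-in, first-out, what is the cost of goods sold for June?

COGS = $9,992.30

Jun 6, 224 sold [FIFO — oldest first]: 224 @ $8.00 = $1,792.00
Jun 10, 467 sold [FIFO — oldest first]: 37 @ $8.00 + 157 @ $8.20 + 273 @ $8.75 = $3,972.15
Jun 13, 438 sold [FIFO — oldest first]: 122 @ $8.75 + 129 @ $10.15 + 187 @ $9.90 = $4,228.15
Total COGS = $1,792.00 + $3,972.15 + $4,228.15 = $9,992.30
Ending inventory: 100 @ $9.90 + 320 @ $6.55 + 185 @ $6.15 = $4,223.75
Check: goods available $14,216.05 = COGS $9,992.30 + ending $4,223.75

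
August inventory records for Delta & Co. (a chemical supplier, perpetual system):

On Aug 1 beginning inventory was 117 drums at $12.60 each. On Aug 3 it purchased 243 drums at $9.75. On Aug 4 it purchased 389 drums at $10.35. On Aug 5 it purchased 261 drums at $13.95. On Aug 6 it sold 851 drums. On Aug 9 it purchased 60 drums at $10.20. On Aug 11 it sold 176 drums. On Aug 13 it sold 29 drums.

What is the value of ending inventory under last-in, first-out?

Ending inventory = $176.40

Aug 6, 851 sold [LIFO — newest first]: 261 @ $13.95 + 389 @ $10.35 + 201 @ $9.75 = $9,626.85
Aug 11, 176 sold [LIFO — newest first]: 60 @ $10.20 + 42 @ $9.75 + 74 @ $12.60 = $1,953.90
Aug 13, 29 sold [LIFO — newest first]: 29 @ $12.60 = $365.40
Total COGS = $9,626.85 + $1,953.90 + $365.40 = $11,946.15
Ending inventory: 14 @ $12.60 = $176.40
Check: goods available $12,122.55 = COGS $11,946.15 + ending $176.40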